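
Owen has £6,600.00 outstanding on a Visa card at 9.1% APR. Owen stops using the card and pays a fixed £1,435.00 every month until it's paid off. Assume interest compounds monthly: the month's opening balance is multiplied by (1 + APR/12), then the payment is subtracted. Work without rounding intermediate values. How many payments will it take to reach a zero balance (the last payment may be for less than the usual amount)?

Monthly rate r = 9.1%/12 = 0.758333% = 0.00758333.
Recurrence: B ← B·(1+r) − £1,435.00.
Month 1: interest £50.05; balance after payment £5,215.05.
Month 2: interest £39.55; balance after payment £3,819.60.
Month 3: interest £28.97; balance after payment £2,413.56.
Month 4: interest £18.30; balance after payment £996.87.
Month 5: interest £7.56; balance after payment £0.00.

5 payments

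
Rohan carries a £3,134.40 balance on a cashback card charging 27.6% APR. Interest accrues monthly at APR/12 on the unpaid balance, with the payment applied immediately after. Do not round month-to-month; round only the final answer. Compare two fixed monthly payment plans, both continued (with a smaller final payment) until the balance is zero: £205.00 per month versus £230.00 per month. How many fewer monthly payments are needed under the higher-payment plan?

3 fewer payments

Monthly rate r = 27.6%/12 = 2.3% = 0.023.
At £205.00/mo: n = ⌈−ln(1 − rB₀/P)/ln(1+r)⌉ = 20 payments (last £11.81); total interest = total paid − £3,134.40 = £772.41.
At £230.00/mo: 17 payments (last £124.35); total interest £669.95.
Payments saved = 20 − 17 = 3.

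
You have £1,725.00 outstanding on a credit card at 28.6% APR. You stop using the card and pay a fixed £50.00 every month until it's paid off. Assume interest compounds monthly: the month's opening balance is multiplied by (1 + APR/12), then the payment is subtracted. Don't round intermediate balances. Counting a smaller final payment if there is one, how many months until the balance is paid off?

74 months

Monthly rate r = 28.6%/12 = 2.38333% = 0.0238333.
Recurrence: B ← B·(1+r) − £50.00.
Month 1: interest £41.11; balance after payment £1,716.11.
Month 2: interest £40.90; balance after payment £1,707.01.
Closed form: n = −ln(1 − rB₀/P)/ln(1+r) = −ln(0.17775)/ln(1.02383) ≈ 73.338, so the balance reaches zero during payment 74.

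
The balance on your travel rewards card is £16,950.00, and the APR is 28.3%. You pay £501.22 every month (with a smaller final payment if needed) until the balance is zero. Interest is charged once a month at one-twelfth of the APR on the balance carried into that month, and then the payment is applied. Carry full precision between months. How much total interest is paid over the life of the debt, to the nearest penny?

£17,394.81

Monthly rate r = 28.3%/12 = 2.35833% = 0.0235833.
Payoff takes n = ⌈−ln(1 − rB₀/P)/ln(1+r)⌉ = ⌈68.520⌉ = 69 payments; the last is £261.85.
Total paid = 68·£501.22 + £261.85 = £34,344.81.
Total interest = total paid − principal = £34,344.81 − £16,950.00 = £17,394.81.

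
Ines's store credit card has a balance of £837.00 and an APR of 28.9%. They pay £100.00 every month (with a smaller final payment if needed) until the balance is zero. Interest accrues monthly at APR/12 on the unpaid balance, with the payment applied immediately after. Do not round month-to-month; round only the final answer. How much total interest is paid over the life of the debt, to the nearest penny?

Monthly rate r = 28.9%/12 = 2.40833% = 0.0240833.
Payoff takes n = ⌈−ln(1 − rB₀/P)/ln(1+r)⌉ = ⌈9.460⌉ = 10 payments; the last is £46.25.
Total paid = 9·£100.00 + £46.25 = £946.25.
Total interest = total paid − principal = £946.25 − £837.00 = £109.25.

£109.25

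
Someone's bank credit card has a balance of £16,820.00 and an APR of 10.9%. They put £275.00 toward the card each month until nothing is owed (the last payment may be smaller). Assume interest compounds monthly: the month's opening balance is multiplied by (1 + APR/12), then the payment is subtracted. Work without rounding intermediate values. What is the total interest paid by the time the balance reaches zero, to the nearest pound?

£7,844

Monthly rate r = 10.9%/12 = 0.908333% = 0.00908333.
Payoff takes n = ⌈−ln(1 − rB₀/P)/ln(1+r)⌉ = ⌈89.685⌉ = 90 payments; the last is £188.67.
Total paid = 89·£275.00 + £188.67 = £24,663.67.
Total interest = total paid − principal = £24,663.67 − £16,820.00 = £7,843.67.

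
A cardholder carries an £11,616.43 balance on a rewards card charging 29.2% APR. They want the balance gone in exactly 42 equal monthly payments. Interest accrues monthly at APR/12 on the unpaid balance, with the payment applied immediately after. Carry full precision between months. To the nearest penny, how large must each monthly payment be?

Monthly rate r = 29.2%/12 = 2.43333% = 0.0243333.
Level-payment amortization: P = B₀·r / (1 − (1+r)^(−n)) = 11616.43·0.0243333 / (1 − 1.02433^(−42)).
Denominator 1 − (1+r)^(−42) = 0.63569497.
P = 282.666 / 0.63569497 ≈ 444.66.

£444.66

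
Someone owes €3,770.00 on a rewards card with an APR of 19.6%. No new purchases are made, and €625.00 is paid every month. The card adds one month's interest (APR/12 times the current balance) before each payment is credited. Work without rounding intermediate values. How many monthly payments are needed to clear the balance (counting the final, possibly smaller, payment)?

Monthly rate r = 19.6%/12 = 1.63333% = 0.0163333.
Recurrence: B ← B·(1+r) − €625.00.
Month 1: interest €61.58; balance after payment €3,206.58.
Month 2: interest €52.37; balance after payment €2,633.95.
Closed form: n = −ln(1 − rB₀/P)/ln(1+r) = −ln(0.90148)/ln(1.01633) ≈ 6.402, so the balance reaches zero during payment 7.

7 payments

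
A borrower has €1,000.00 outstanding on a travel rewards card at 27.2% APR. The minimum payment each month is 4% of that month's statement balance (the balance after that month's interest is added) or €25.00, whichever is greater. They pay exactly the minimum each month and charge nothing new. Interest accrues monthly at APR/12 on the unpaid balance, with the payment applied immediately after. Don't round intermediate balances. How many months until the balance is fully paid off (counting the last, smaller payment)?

Monthly rate r = 27.2%/12 = 2.26667% = 0.0226667.
While 4% of the post-interest balance exceeds €25.00, each month B ← (B·(1+r))·(1 − 0.04), i.e. B shrinks by the factor (1+r)·0.96 = 0.98176.
This holds for months 1–27. Entering month 28 the balance is €608.34; 4% of the post-interest balance is now below €25.00, so the flat €25.00 minimum applies from here.
From month 28 a fixed €25.00 at rate r clears €608.34 in 36 more payments. Total: 27 + 36 = 63 months.

63 months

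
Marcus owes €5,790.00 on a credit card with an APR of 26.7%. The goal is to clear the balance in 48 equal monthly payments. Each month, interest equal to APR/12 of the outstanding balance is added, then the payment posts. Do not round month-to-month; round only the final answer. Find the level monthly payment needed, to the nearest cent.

Monthly rate r = 26.7%/12 = 2.225% = 0.02225.
Level-payment amortization: P = B₀·r / (1 − (1+r)^(−n)) = 5790.00·0.02225 / (1 − 1.02225^(−48)).
Denominator 1 − (1+r)^(−48) = 0.652257096.
P = 128.827 / 0.652257096 ≈ 197.51.

€197.51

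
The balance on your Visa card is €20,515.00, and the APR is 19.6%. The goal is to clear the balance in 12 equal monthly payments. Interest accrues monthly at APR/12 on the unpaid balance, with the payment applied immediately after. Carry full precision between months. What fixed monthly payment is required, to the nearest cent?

€1,896.47

Monthly rate r = 19.6%/12 = 1.63333% = 0.0163333.
Level-payment amortization: P = B₀·r / (1 − (1+r)^(−n)) = 20515.00·0.0163333 / (1 − 1.01633^(−12)).
Denominator 1 − (1+r)^(−12) = 0.176685121.
P = 335.078 / 0.176685121 ≈ 1896.47.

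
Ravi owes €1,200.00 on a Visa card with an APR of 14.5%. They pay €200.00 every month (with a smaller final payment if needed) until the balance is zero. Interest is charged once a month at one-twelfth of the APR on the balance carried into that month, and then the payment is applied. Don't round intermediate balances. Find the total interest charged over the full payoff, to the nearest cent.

€53.47

Monthly rate r = 14.5%/12 = 1.20833% = 0.0120833.
Payoff takes n = ⌈−ln(1 − rB₀/P)/ln(1+r)⌉ = ⌈6.266⌉ = 7 payments; the last is €53.47.
Total paid = 6·€200.00 + €53.47 = €1,253.47.
Total interest = total paid − principal = €1,253.47 − €1,200.00 = €53.47.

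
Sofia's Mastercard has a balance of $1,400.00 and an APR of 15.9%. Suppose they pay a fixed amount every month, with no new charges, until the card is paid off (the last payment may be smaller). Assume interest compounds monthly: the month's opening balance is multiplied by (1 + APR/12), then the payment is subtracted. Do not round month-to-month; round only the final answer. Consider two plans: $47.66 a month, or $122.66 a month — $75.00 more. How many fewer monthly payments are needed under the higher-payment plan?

25 fewer payments

Monthly rate r = 15.9%/12 = 1.325% = 0.01325.
At $47.66/mo: n = ⌈−ln(1 − rB₀/P)/ln(1+r)⌉ = 38 payments (last $21.73); total interest = total paid − $1,400.00 = $385.15.
At $122.66/mo: 13 payments (last $56.23); total interest $128.15.
Payments saved = 38 − 13 = 25.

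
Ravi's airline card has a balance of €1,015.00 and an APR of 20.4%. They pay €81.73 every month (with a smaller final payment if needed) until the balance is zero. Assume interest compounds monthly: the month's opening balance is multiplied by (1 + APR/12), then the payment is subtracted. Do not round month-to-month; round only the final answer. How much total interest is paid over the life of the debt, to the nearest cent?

Monthly rate r = 20.4%/12 = 1.7% = 0.017.
Payoff takes n = ⌈−ln(1 − rB₀/P)/ln(1+r)⌉ = ⌈14.068⌉ = 15 payments; the last is €5.59.
Total paid = 14·€81.73 + €5.59 = €1,149.81.
Total interest = total paid − principal = €1,149.81 − €1,015.00 = €134.81.

€134.81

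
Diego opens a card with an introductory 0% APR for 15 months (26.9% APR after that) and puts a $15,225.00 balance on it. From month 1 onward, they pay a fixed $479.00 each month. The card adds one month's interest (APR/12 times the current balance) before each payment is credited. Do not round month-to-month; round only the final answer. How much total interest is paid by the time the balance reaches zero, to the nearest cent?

$2,160.01

Promo months 1–15 at r₀ = 0%/12 = 0; months 16+ at r₁ = 26.9%/12 = 0.0224167.
After month 15 (no interest yet): B = $15,225.00 − 15·$479.00 = $8,040.00.
Then at r₁ with $479.00/mo: n₂ = −ln(1 − r₁·B/P)/ln(1+r₁) ≈ 21.29 → 22 more payments.
Total paid = 36·$479.00 + $141.01 = $17,385.01; interest = $17,385.01 − $15,225.00 = $2,160.01.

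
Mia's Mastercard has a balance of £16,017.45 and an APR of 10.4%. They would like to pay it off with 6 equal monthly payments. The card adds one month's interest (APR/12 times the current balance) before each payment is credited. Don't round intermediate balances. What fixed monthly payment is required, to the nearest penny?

£2,751.13

Monthly rate r = 10.4%/12 = 0.866667% = 0.00866667.
Level-payment amortization: P = B₀·r / (1 − (1+r)^(−n)) = 16017.45·0.00866667 / (1 − 1.00867^(−6)).
Denominator 1 − (1+r)^(−6) = 0.0504584219.
P = 138.818 / 0.0504584219 ≈ 2751.13.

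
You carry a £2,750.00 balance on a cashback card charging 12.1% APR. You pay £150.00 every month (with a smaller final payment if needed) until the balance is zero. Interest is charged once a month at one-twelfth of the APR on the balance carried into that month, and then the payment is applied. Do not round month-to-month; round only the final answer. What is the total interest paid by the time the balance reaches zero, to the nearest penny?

Monthly rate r = 12.1%/12 = 1.00833% = 0.0100833.
Payoff takes n = ⌈−ln(1 − rB₀/P)/ln(1+r)⌉ = ⌈20.373⌉ = 21 payments; the last is £56.09.
Total paid = 20·£150.00 + £56.09 = £3,056.09.
Total interest = total paid − principal = £3,056.09 − £2,750.00 = £306.09.

£306.09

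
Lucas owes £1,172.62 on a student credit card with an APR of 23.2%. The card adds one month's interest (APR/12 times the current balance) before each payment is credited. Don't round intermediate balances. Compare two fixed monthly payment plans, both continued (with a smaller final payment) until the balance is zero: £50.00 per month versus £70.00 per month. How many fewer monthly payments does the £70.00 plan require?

Monthly rate r = 23.2%/12 = 1.93333% = 0.0193333.
At £50.00/mo: n = ⌈−ln(1 − rB₀/P)/ln(1+r)⌉ = 32 payments (last £27.40); total interest = total paid − £1,172.62 = £404.78.
At £70.00/mo: 21 payments (last £30.83); total interest £258.21.
Payments saved = 32 − 21 = 11.

11 fewer payments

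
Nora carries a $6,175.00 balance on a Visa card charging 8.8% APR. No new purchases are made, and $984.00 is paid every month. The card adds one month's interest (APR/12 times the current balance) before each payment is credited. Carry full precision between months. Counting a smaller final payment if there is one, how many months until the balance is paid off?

7 payments

Monthly rate r = 8.8%/12 = 0.733333% = 0.00733333.
Recurrence: B ← B·(1+r) − $984.00.
Month 1: interest $45.28; balance after payment $5,236.28.
Month 2: interest $38.40; balance after payment $4,290.68.
Closed form: n = −ln(1 − rB₀/P)/ln(1+r) = −ln(0.95398)/ln(1.00733) ≈ 6.448, so the balance reaches zero during payment 7.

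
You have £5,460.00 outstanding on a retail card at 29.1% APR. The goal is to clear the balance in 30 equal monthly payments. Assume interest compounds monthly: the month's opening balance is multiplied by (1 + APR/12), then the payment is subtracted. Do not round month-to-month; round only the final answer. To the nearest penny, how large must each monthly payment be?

Monthly rate r = 29.1%/12 = 2.425% = 0.02425.
Level-payment amortization: P = B₀·r / (1 − (1+r)^(−n)) = 5460.00·0.02425 / (1 − 1.02425^(−30)).
Denominator 1 − (1+r)^(−30) = 0.51267261.
P = 132.405 / 0.51267261 ≈ 258.26.

£258.26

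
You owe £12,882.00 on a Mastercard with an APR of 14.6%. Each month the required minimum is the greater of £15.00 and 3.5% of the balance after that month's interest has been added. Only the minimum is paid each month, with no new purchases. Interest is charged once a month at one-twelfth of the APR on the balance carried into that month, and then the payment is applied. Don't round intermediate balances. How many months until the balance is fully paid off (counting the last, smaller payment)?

180 months

Monthly rate r = 14.6%/12 = 1.21667% = 0.0121667.
While 3.5% of the post-interest balance exceeds £15.00, each month B ← (B·(1+r))·(1 − 0.035), i.e. B shrinks by the factor (1+r)·0.965 = 0.97674.
This holds for months 1–146. Entering month 147 the balance is £414.73; 3.5% of the post-interest balance is now below £15.00, so the flat £15.00 minimum applies from here.
From month 147 a fixed £15.00 at rate r clears £414.73 in 34 more payments. Total: 146 + 34 = 180 months.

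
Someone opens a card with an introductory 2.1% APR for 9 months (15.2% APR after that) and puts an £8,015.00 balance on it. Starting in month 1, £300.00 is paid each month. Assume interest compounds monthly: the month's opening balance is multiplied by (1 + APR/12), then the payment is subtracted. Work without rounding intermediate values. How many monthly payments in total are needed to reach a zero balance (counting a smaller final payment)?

Promo months 1–9 at r₀ = 2.1%/12 = 0.00175; months 10+ at r₁ = 15.2%/12 = 0.0126667.
After month 9: iterate B ← B·(1+r₀) − £300.00 for 9 months → £5,423.15.
Then at r₁ with £300.00/mo: n₂ = −ln(1 − r₁·B/P)/ln(1+r₁) ≈ 20.66 → 21 more payments.

30 payments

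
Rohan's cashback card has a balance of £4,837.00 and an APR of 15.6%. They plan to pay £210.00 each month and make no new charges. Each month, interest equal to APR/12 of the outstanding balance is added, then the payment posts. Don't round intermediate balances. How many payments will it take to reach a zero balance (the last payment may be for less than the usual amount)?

Monthly rate r = 15.6%/12 = 1.3% = 0.013.
Recurrence: B ← B·(1+r) − £210.00.
Month 1: interest £62.88; balance after payment £4,689.88.
Month 2: interest £60.97; balance after payment £4,540.85.
Closed form: n = −ln(1 − rB₀/P)/ln(1+r) = −ln(0.70057)/ln(1.013) ≈ 27.552, so the balance reaches zero during payment 28.

28 payments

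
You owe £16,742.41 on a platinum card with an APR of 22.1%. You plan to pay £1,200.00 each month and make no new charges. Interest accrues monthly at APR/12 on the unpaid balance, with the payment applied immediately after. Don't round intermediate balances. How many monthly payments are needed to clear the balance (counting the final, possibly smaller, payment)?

17 payments

Monthly rate r = 22.1%/12 = 1.84167% = 0.0184167.
Recurrence: B ← B·(1+r) − £1,200.00.
Month 1: interest £308.34; balance after payment £15,850.75.
Month 2: interest £291.92; balance after payment £14,942.67.
Closed form: n = −ln(1 − rB₀/P)/ln(1+r) = −ln(0.74305)/ln(1.01842) ≈ 16.274, so the balance reaches zero during payment 17.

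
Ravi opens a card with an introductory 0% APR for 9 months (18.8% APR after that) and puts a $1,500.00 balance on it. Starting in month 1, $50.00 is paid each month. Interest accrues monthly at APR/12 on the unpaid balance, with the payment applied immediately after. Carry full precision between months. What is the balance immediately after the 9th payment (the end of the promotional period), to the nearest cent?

$1,050.00

Promo months 1–9 at r₀ = 0%/12 = 0; months 10+ at r₁ = 18.8%/12 = 0.0156667.
After month 9 (no interest yet): B = $1,500.00 − 9·$50.00 = $1,050.00.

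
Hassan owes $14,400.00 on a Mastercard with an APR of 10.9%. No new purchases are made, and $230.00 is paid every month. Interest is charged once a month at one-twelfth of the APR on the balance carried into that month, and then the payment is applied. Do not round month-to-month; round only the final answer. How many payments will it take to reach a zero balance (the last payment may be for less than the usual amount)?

94 months

Monthly rate r = 10.9%/12 = 0.908333% = 0.00908333.
Recurrence: B ← B·(1+r) − $230.00.
Month 1: interest $130.80; balance after payment $14,300.80.
Month 2: interest $129.90; balance after payment $14,200.70.
Closed form: n = −ln(1 − rB₀/P)/ln(1+r) = −ln(0.4313)/ln(1.00908) ≈ 93.001, so the balance reaches zero during payment 94.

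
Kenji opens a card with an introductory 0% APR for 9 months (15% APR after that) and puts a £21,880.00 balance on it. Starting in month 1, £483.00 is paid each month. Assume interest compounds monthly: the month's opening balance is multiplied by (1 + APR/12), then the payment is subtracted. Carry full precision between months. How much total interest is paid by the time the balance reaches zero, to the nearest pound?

£5,978

Promo months 1–9 at r₀ = 0%/12 = 0; months 10+ at r₁ = 15%/12 = 0.0125.
After month 9 (no interest yet): B = £21,880.00 − 9·£483.00 = £17,533.00.
Then at r₁ with £483.00/mo: n₂ = −ln(1 − r₁·B/P)/ln(1+r₁) ≈ 48.68 → 49 more payments.
Total paid = 57·£483.00 + £327.35 = £27,858.35; interest = £27,858.35 − £21,880.00 = £5,978.35.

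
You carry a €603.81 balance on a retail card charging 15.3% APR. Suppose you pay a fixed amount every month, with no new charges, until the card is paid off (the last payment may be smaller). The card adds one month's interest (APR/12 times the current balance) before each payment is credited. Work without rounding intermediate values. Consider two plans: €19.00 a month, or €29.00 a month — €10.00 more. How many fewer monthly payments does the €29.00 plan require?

17 fewer payments

Monthly rate r = 15.3%/12 = 1.275% = 0.01275.
At €19.00/mo: n = ⌈−ln(1 − rB₀/P)/ln(1+r)⌉ = 42 payments (last €0.10); total interest = total paid − €603.81 = €175.29.
At €29.00/mo: 25 payments (last €10.24); total interest €102.43.
Payments saved = 42 − 25 = 17.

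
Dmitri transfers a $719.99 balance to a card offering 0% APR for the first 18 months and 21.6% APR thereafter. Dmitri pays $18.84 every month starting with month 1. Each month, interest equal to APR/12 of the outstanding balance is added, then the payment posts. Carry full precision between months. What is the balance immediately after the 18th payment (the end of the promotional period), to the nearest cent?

Promo months 1–18 at r₀ = 0%/12 = 0; months 19+ at r₁ = 21.6%/12 = 0.018.
After month 18 (no interest yet): B = $719.99 − 18·$18.84 = $380.87.

$380.87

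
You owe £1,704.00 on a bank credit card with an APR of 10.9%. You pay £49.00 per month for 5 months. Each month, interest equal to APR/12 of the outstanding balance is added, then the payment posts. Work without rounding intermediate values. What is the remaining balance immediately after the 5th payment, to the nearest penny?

£1,533.32

Monthly rate r = 10.9%/12 = 0.908333% = 0.00908333.
Each month: B ← B·(1+r) − £49.00.
Month 1: interest £15.48; balance after payment £1,670.48.
Month 2: interest £15.17; balance after payment £1,636.65.
Month 3: interest £14.87; balance after payment £1,602.52.
Month 4: interest £14.56; balance after payment £1,568.07.
Month 5: interest £14.24; balance after payment £1,533.32.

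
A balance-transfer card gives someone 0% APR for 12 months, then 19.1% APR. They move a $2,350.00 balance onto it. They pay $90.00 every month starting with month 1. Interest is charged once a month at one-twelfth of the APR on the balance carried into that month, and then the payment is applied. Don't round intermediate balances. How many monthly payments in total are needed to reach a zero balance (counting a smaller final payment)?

29 payments

Promo months 1–12 at r₀ = 0%/12 = 0; months 13+ at r₁ = 19.1%/12 = 0.0159167.
After month 12 (no interest yet): B = $2,350.00 − 12·$90.00 = $1,270.00.
Then at r₁ with $90.00/mo: n₂ = −ln(1 − r₁·B/P)/ln(1+r₁) ≈ 16.11 → 17 more payments.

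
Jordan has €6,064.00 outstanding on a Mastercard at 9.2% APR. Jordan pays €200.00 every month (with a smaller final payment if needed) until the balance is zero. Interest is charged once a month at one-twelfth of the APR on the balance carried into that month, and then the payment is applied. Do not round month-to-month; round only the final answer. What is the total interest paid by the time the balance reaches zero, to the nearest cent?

Monthly rate r = 9.2%/12 = 0.766667% = 0.00766667.
Payoff takes n = ⌈−ln(1 − rB₀/P)/ln(1+r)⌉ = ⌈34.639⌉ = 35 payments; the last is €128.06.
Total paid = 34·€200.00 + €128.06 = €6,928.06.
Total interest = total paid − principal = €6,928.06 − €6,064.00 = €864.06.

€864.06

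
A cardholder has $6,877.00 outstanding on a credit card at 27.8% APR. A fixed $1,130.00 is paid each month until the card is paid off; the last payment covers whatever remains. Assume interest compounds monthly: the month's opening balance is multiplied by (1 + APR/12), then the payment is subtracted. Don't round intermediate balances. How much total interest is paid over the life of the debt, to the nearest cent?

$624.32

Monthly rate r = 27.8%/12 = 2.31667% = 0.0231667.
Payoff takes n = ⌈−ln(1 − rB₀/P)/ln(1+r)⌉ = ⌈6.636⌉ = 7 payments; the last is $721.32.
Total paid = 6·$1,130.00 + $721.32 = $7,501.32.
Total interest = total paid − principal = $7,501.32 − $6,877.00 = $624.32.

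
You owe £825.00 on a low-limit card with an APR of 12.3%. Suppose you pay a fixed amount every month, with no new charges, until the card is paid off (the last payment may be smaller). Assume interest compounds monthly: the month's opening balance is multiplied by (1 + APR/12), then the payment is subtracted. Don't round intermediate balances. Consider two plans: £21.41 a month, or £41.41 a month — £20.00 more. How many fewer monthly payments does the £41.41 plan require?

Monthly rate r = 12.3%/12 = 1.025% = 0.01025.
At £21.41/mo: n = ⌈−ln(1 − rB₀/P)/ln(1+r)⌉ = 50 payments (last £5.86); total interest = total paid − £825.00 = £229.95.
At £41.41/mo: 23 payments (last £16.56); total interest £102.58.
Payments saved = 50 − 23 = 27.

27 fewer payments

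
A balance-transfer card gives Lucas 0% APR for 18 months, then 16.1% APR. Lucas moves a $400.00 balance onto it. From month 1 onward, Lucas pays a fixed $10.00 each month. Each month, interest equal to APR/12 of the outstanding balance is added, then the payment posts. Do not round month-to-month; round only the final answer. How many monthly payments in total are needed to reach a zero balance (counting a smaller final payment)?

45 payments

Promo months 1–18 at r₀ = 0%/12 = 0; months 19+ at r₁ = 16.1%/12 = 0.0134167.
After month 18 (no interest yet): B = $400.00 − 18·$10.00 = $220.00.
Then at r₁ with $10.00/mo: n₂ = −ln(1 − r₁·B/P)/ln(1+r₁) ≈ 26.25 → 27 more payments.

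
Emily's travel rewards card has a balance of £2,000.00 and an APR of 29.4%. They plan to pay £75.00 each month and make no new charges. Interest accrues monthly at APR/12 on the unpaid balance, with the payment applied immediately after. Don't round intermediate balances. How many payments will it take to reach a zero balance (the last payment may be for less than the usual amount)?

Monthly rate r = 29.4%/12 = 2.45% = 0.0245.
Recurrence: B ← B·(1+r) − £75.00.
Month 1: interest £49.00; balance after payment £1,974.00.
Month 2: interest £48.36; balance after payment £1,947.36.
Closed form: n = −ln(1 − rB₀/P)/ln(1+r) = −ln(0.34667)/ln(1.0245) ≈ 43.768, so the balance reaches zero during payment 44.

44 payments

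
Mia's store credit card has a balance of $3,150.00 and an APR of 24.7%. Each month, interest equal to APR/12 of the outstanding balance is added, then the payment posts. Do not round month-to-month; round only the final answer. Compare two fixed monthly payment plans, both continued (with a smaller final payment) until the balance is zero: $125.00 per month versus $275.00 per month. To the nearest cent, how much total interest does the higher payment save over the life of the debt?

Monthly rate r = 24.7%/12 = 2.05833% = 0.0205833.
At $125.00/mo: n = ⌈−ln(1 − rB₀/P)/ln(1+r)⌉ = 36 payments (last $111.55); total interest = total paid − $3,150.00 = $1,336.55.
At $275.00/mo: 14 payments (last $54.75); total interest $479.75.
Interest saved = $1,336.55 − $479.75 = $856.80.

$856.80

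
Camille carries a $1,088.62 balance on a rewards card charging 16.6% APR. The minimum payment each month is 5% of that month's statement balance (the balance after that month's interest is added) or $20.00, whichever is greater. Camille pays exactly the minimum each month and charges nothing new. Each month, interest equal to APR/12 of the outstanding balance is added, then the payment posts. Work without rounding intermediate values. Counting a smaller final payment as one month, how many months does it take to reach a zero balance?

51 months

Monthly rate r = 16.6%/12 = 1.38333% = 0.0138333.
While 5% of the post-interest balance exceeds $20.00, each month B ← (B·(1+r))·(1 − 0.05), i.e. B shrinks by the factor (1+r)·0.95 = 0.96314.
This holds for months 1–28. Entering month 29 the balance is $380.37; 5% of the post-interest balance is now below $20.00, so the flat $20.00 minimum applies from here.
From month 29 a fixed $20.00 at rate r clears $380.37 in 23 more payments. Total: 28 + 23 = 51 months.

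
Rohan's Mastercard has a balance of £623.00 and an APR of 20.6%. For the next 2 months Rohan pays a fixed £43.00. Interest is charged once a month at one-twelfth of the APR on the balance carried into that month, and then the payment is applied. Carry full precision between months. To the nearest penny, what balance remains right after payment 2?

£557.84

Monthly rate r = 20.6%/12 = 1.71667% = 0.0171667.
Each month: B ← B·(1+r) − £43.00.
Month 1: interest £10.69; balance after payment £590.69.
Month 2: interest £10.14; balance after payment £557.84.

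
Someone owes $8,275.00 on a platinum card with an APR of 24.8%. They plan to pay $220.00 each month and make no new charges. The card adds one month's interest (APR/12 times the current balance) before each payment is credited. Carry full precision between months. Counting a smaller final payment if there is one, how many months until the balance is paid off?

Monthly rate r = 24.8%/12 = 2.06667% = 0.0206667.
Recurrence: B ← B·(1+r) − $220.00.
Month 1: interest $171.02; balance after payment $8,226.02.
Month 2: interest $170.00; balance after payment $8,176.02.
Closed form: n = −ln(1 − rB₀/P)/ln(1+r) = −ln(0.22265)/ln(1.02067) ≈ 73.433, so the balance reaches zero during payment 74.

74 months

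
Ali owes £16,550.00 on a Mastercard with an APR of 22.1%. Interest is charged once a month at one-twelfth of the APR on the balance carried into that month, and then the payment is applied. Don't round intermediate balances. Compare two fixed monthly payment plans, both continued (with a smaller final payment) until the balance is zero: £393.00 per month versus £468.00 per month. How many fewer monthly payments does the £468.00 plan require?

24 fewer payments

Monthly rate r = 22.1%/12 = 1.84167% = 0.0184167.
At £393.00/mo: n = ⌈−ln(1 − rB₀/P)/ln(1+r)⌉ = 82 payments (last £344.43); total interest = total paid − £16,550.00 = £15,627.43.
At £468.00/mo: 58 payments (last £341.05); total interest £10,467.05.
Payments saved = 82 − 58 = 24.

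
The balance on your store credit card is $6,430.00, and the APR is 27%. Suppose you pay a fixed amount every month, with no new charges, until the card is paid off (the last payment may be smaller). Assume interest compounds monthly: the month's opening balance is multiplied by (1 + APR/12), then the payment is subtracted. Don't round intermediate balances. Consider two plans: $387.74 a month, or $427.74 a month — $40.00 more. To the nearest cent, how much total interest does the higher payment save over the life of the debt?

$200.63

Monthly rate r = 27%/12 = 2.25% = 0.0225.
At $387.74/mo: n = ⌈−ln(1 − rB₀/P)/ln(1+r)⌉ = 21 payments (last $383.32); total interest = total paid − $6,430.00 = $1,708.12.
At $427.74/mo: 19 payments (last $238.17); total interest $1,507.49.
Interest saved = $1,708.12 − $1,507.49 = $200.63.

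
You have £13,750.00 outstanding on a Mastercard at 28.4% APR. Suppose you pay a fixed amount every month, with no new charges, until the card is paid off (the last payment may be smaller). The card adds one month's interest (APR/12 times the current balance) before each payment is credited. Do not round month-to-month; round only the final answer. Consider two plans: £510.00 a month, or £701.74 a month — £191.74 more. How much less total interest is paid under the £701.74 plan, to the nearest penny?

Monthly rate r = 28.4%/12 = 2.36667% = 0.0236667.
At £510.00/mo: n = ⌈−ln(1 − rB₀/P)/ln(1+r)⌉ = 44 payments (last £230.38); total interest = total paid − £13,750.00 = £8,410.38.
At £701.74/mo: 27 payments (last £450.38); total interest £4,945.62.
Interest saved = £8,410.38 − £4,945.62 = £3,464.76.

£3,464.76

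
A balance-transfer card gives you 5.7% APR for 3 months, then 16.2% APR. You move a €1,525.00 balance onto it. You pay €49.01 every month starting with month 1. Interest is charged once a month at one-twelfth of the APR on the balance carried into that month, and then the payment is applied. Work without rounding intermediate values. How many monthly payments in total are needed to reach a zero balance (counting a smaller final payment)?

40 months

Promo months 1–3 at r₀ = 5.7%/12 = 0.00475; months 4+ at r₁ = 16.2%/12 = 0.0135.
After month 3: iterate B ← B·(1+r₀) − €49.01 for 3 months → €1,399.11.
Then at r₁ with €49.01/mo: n₂ = −ln(1 − r₁·B/P)/ln(1+r₁) ≈ 36.30 → 37 more payments.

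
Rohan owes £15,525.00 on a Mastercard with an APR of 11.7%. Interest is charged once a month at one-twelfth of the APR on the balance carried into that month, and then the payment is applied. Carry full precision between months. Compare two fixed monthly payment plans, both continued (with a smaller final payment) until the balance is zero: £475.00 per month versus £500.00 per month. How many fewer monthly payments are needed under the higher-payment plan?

2 fewer payments

Monthly rate r = 11.7%/12 = 0.975% = 0.00975.
At £475.00/mo: n = ⌈−ln(1 − rB₀/P)/ln(1+r)⌉ = 40 payments (last £260.12); total interest = total paid − £15,525.00 = £3,260.12.
At £500.00/mo: 38 payments (last £82.30); total interest £3,057.30.
Payments saved = 40 − 38 = 2.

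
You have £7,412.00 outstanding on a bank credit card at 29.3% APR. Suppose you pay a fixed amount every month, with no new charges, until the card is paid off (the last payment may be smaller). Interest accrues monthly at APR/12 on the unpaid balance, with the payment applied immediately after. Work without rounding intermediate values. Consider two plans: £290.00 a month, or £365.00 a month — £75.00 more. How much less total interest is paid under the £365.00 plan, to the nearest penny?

£1,398.78

Monthly rate r = 29.3%/12 = 2.44167% = 0.0244167.
At £290.00/mo: n = ⌈−ln(1 − rB₀/P)/ln(1+r)⌉ = 41 payments (last £161.74); total interest = total paid − £7,412.00 = £4,349.74.
At £365.00/mo: 29 payments (last £142.96); total interest £2,950.96.
Interest saved = £4,349.74 − £2,950.96 = £1,398.78.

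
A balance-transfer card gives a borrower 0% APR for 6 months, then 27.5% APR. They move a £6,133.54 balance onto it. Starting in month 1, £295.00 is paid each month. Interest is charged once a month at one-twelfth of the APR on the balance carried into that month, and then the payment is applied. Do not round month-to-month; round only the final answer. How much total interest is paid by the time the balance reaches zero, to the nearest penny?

Promo months 1–6 at r₀ = 0%/12 = 0; months 7+ at r₁ = 27.5%/12 = 0.0229167.
After month 6 (no interest yet): B = £6,133.54 − 6·£295.00 = £4,363.54.
Then at r₁ with £295.00/mo: n₂ = −ln(1 − r₁·B/P)/ln(1+r₁) ≈ 18.27 → 19 more payments.
Total paid = 24·£295.00 + £80.34 = £7,160.34; interest = £7,160.34 − £6,133.54 = £1,026.80.

£1,026.80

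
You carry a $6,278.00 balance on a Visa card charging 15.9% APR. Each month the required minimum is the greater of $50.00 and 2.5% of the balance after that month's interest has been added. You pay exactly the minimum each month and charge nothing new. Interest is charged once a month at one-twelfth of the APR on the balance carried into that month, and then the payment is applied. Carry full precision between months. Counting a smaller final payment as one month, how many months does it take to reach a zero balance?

Monthly rate r = 15.9%/12 = 1.325% = 0.01325.
While 2.5% of the post-interest balance exceeds $50.00, each month B ← (B·(1+r))·(1 − 0.025), i.e. B shrinks by the factor (1+r)·0.975 = 0.98792.
This holds for months 1–96. Entering month 97 the balance is $1,954.61; 2.5% of the post-interest balance is now below $50.00, so the flat $50.00 minimum applies from here.
From month 97 a fixed $50.00 at rate r clears $1,954.61 in 56 more payments. Total: 96 + 56 = 152 months.

152 months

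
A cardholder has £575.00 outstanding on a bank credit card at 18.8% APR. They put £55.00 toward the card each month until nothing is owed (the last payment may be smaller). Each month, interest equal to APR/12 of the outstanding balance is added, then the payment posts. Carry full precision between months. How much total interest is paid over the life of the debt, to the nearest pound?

£58

Monthly rate r = 18.8%/12 = 1.56667% = 0.0156667.
Payoff takes n = ⌈−ln(1 − rB₀/P)/ln(1+r)⌉ = ⌈11.507⌉ = 12 payments; the last is £27.97.
Total paid = 11·£55.00 + £27.97 = £632.97.
Total interest = total paid − principal = £632.97 − £575.00 = £57.97.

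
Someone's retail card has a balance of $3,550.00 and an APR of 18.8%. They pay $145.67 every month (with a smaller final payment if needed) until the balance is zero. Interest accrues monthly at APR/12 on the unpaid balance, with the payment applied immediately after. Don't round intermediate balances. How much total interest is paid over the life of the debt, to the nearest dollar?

$957

Monthly rate r = 18.8%/12 = 1.56667% = 0.0156667.
Payoff takes n = ⌈−ln(1 − rB₀/P)/ln(1+r)⌉ = ⌈30.938⌉ = 31 payments; the last is $136.74.
Total paid = 30·$145.67 + $136.74 = $4,506.84.
Total interest = total paid − principal = $4,506.84 − $3,550.00 = $956.84.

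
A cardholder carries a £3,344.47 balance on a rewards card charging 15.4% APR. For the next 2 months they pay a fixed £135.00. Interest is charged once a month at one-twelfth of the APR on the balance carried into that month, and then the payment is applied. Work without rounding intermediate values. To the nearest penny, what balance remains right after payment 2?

£3,159.13

Monthly rate r = 15.4%/12 = 1.28333% = 0.0128333.
Each month: B ← B·(1+r) − £135.00.
Month 1: interest £42.92; balance after payment £3,252.39.
Month 2: interest £41.74; balance after payment £3,159.13.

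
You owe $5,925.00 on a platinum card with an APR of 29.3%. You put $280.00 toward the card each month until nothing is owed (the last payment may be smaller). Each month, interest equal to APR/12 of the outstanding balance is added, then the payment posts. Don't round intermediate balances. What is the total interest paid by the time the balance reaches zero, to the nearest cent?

Monthly rate r = 29.3%/12 = 2.44167% = 0.0244167.
Payoff takes n = ⌈−ln(1 − rB₀/P)/ln(1+r)⌉ = ⌈30.139⌉ = 31 payments; the last is $39.45.
Total paid = 30·$280.00 + $39.45 = $8,439.45.
Total interest = total paid − principal = $8,439.45 − $5,925.00 = $2,514.45.

$2,514.45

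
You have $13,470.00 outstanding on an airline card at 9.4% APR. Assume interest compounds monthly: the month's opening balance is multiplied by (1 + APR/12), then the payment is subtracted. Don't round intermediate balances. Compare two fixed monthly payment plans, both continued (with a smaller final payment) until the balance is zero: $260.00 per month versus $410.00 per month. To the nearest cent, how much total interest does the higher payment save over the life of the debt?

Monthly rate r = 9.4%/12 = 0.783333% = 0.00783333.
At $260.00/mo: n = ⌈−ln(1 − rB₀/P)/ln(1+r)⌉ = 67 payments (last $186.77); total interest = total paid − $13,470.00 = $3,876.77.
At $410.00/mo: 39 payments (last $54.22); total interest $2,164.22.
Interest saved = $3,876.77 − $2,164.22 = $1,712.55.

$1,712.55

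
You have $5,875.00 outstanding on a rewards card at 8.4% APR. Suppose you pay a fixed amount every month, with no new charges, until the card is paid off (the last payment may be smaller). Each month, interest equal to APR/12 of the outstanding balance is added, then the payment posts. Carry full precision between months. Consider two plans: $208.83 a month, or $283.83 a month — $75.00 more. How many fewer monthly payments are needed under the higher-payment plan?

9 fewer payments

Monthly rate r = 8.4%/12 = 0.7% = 0.007.
At $208.83/mo: n = ⌈−ln(1 − rB₀/P)/ln(1+r)⌉ = 32 payments (last $92.09); total interest = total paid − $5,875.00 = $690.82.
At $283.83/mo: 23 payments (last $124.97); total interest $494.23.
Payments saved = 32 − 23 = 9.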